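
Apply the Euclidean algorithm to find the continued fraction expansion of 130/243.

[0; 1, 1, 6, 1, 1, 1, 5]

Run the Euclidean algorithm on 130 and 243; the successive quotients are the partial quotients a_0, a_1, ... (each step inverts the fractional part left over by the previous one):
  130 = 0*243 + 130, so a_0 = 0.
  243 = 1*130 + 113, so a_1 = 1.
  130 = 1*113 + 17, so a_2 = 1.
  113 = 6*17 + 11, so a_3 = 6.
  17 = 1*11 + 6, so a_4 = 1.
  11 = 1*6 + 5, so a_5 = 1.
  6 = 1*5 + 1, so a_6 = 1.
  5 = 5*1 + 0, so a_7 = 5.
The remainder reaches 0 after 8 divisions, so the expansion has 8 partial quotients, read off in order.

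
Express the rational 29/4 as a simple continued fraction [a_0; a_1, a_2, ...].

[7; 4]

Run the Euclidean algorithm on 29 and 4; the successive quotients are the partial quotients a_0, a_1, ... (each step inverts the fractional part left over by the previous one):
  29 = 7*4 + 1, so a_0 = 7.
  4 = 4*1 + 0, so a_1 = 4.
The remainder reaches 0 after 2 divisions, so the expansion has 2 partial quotients, read off in order.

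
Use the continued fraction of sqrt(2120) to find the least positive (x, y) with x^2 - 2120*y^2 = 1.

(x, y) = (1059, 23)

First expand sqrt(2120) as a continued fraction. With x_i = (sqrt(2120) + m_i)/d_i and (m_0, d_0) = (0, 1): a_0 = floor(sqrt(2120)) = 46, since 46^2 = 2116 <= 2120 < 2209 = 47^2.
Iterate m_{i+1} = d_i*a_i - m_i, d_{i+1} = (2120 - m_{i+1}^2)/d_i, a_{i+1} = floor((a_0 + m_{i+1})/d_{i+1}):
  m_1 = 1*46 - 0 = 46, d_1 = (2120 - 46^2)/1 = 4/1 = 4, a_1 = floor((46 + 46)/4) = 23.
  m_2 = 4*23 - 46 = 46, d_2 = (2120 - 46^2)/4 = 4/4 = 1, a_2 = floor((46 + 46)/1) = 92.
  m_3 = 1*92 - 46 = 46, d_3 = (2120 - 46^2)/1 = 4/1 = 4: (m_3, d_3) = (m_1, d_1) = (46, 4), so from here the quotients repeat a_1, a_2; the period length is 2.
So sqrt(2120) = [46; (23, 92)] with period length k = 2.
k is even, so the fundamental solution of x^2 - 2120y^2 = 1 is (p_{k-1}, q_{k-1}) = (p_1, q_1); compute convergents through index 1.
Convergents (p_i = a_i*p_{i-1} + p_{i-2}, q_i = a_i*q_{i-1} + q_{i-2} with p_{-2}=0, p_{-1}=1, q_{-2}=1, q_{-1}=0):
  i=0: a_0=46, p_0 = 46*1 + 0 = 46, q_0 = 46*0 + 1 = 1.
  i=1: a_1=23, p_1 = 23*46 + 1 = 1059, q_1 = 23*1 + 0 = 23.
Check: 1059^2 - 2120*23^2 = 1121481 - 1121480 = 1, so (x, y) = (1059, 23) solves the equation, and by the theorem it is the least positive solution.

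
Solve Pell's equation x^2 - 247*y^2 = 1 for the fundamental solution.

First expand sqrt(247) as a continued fraction. With x_i = (sqrt(247) + m_i)/d_i and (m_0, d_0) = (0, 1): a_0 = floor(sqrt(247)) = 15, since 15^2 = 225 <= 247 < 256 = 16^2.
Iterate m_{i+1} = d_i*a_i - m_i, d_{i+1} = (247 - m_{i+1}^2)/d_i, a_{i+1} = floor((a_0 + m_{i+1})/d_{i+1}):
  m_1 = 1*15 - 0 = 15, d_1 = (247 - 15^2)/1 = 22/1 = 22, a_1 = floor((15 + 15)/22) = 1.
  m_2 = 22*1 - 15 = 7, d_2 = (247 - 7^2)/22 = 198/22 = 9, a_2 = floor((15 + 7)/9) = 2.
  m_3 = 9*2 - 7 = 11, d_3 = (247 - 11^2)/9 = 126/9 = 14, a_3 = floor((15 + 11)/14) = 1.
  m_4 = 14*1 - 11 = 3, d_4 = (247 - 3^2)/14 = 238/14 = 17, a_4 = floor((15 + 3)/17) = 1.
  m_5 = 17*1 - 3 = 14, d_5 = (247 - 14^2)/17 = 51/17 = 3, a_5 = floor((15 + 14)/3) = 9.
  m_6 = 3*9 - 14 = 13, d_6 = (247 - 13^2)/3 = 78/3 = 26, a_6 = floor((15 + 13)/26) = 1.
  m_7 = 26*1 - 13 = 13, d_7 = (247 - 13^2)/26 = 78/26 = 3, a_7 = floor((15 + 13)/3) = 9.
  m_8 = 3*9 - 13 = 14, d_8 = (247 - 14^2)/3 = 51/3 = 17, a_8 = floor((15 + 14)/17) = 1.
  m_9 = 17*1 - 14 = 3, d_9 = (247 - 3^2)/17 = 238/17 = 14, a_9 = floor((15 + 3)/14) = 1.
  m_10 = 14*1 - 3 = 11, d_10 = (247 - 11^2)/14 = 126/14 = 9, a_10 = floor((15 + 11)/9) = 2.
  m_11 = 9*2 - 11 = 7, d_11 = (247 - 7^2)/9 = 198/9 = 22, a_11 = floor((15 + 7)/22) = 1.
  m_12 = 22*1 - 7 = 15, d_12 = (247 - 15^2)/22 = 22/22 = 1, a_12 = floor((15 + 15)/1) = 30.
  m_13 = 1*30 - 15 = 15, d_13 = (247 - 15^2)/1 = 22/1 = 22: (m_13, d_13) = (m_1, d_1) = (15, 22), so from here the quotients repeat a_1, ..., a_12; the period length is 12.
So sqrt(247) = [15; (1, 2, 1, 1, 9, 1, 9, 1, 1, 2, 1, 30)] with period length k = 12.
k is even, so the fundamental solution of x^2 - 247y^2 = 1 is (p_{k-1}, q_{k-1}) = (p_11, q_11); compute convergents through index 11.
Convergents (p_i = a_i*p_{i-1} + p_{i-2}, q_i = a_i*q_{i-1} + q_{i-2} with p_{-2}=0, p_{-1}=1, q_{-2}=1, q_{-1}=0):
  i=0: a_0=15, p_0 = 15*1 + 0 = 15, q_0 = 15*0 + 1 = 1.
  i=1: a_1=1, p_1 = 1*15 + 1 = 16, q_1 = 1*1 + 0 = 1.
  i=2: a_2=2, p_2 = 2*16 + 15 = 47, q_2 = 2*1 + 1 = 3.
  i=3: a_3=1, p_3 = 1*47 + 16 = 63, q_3 = 1*3 + 1 = 4.
  i=4: a_4=1, p_4 = 1*63 + 47 = 110, q_4 = 1*4 + 3 = 7.
  i=5: a_5=9, p_5 = 9*110 + 63 = 1053, q_5 = 9*7 + 4 = 67.
  i=6: a_6=1, p_6 = 1*1053 + 110 = 1163, q_6 = 1*67 + 7 = 74.
  i=7: a_7=9, p_7 = 9*1163 + 1053 = 11520, q_7 = 9*74 + 67 = 733.
  i=8: a_8=1, p_8 = 1*11520 + 1163 = 12683, q_8 = 1*733 + 74 = 807.
  i=9: a_9=1, p_9 = 1*12683 + 11520 = 24203, q_9 = 1*807 + 733 = 1540.
  i=10: a_10=2, p_10 = 2*24203 + 12683 = 61089, q_10 = 2*1540 + 807 = 3887.
  i=11: a_11=1, p_11 = 1*61089 + 24203 = 85292, q_11 = 1*3887 + 1540 = 5427.
Check: 85292^2 - 247*5427^2 = 7274725264 - 7274725263 = 1, so (x, y) = (85292, 5427) solves the equation, and by the theorem it is the least positive solution.

(x, y) = (85292, 5427)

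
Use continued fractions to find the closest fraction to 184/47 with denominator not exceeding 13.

47/12

Expand x = 184/47 as a continued fraction with the Euclidean algorithm:
  184 = 3*47 + 43, so a_0 = 3.
  47 = 1*43 + 4, so a_1 = 1.
  43 = 10*4 + 3, so a_2 = 10.
  4 = 1*3 + 1, so a_3 = 1.
  3 = 3*1 + 0, so a_4 = 3.
so x = [3; 1, 10, 1, 3].
Convergents (p_i = a_i*p_{i-1} + p_{i-2}, q_i = a_i*q_{i-1} + q_{i-2} with p_{-2}=0, p_{-1}=1, q_{-2}=1, q_{-1}=0), until the denominator exceeds 13:
  i=0: a_0=3, p_0 = 3*1 + 0 = 3, q_0 = 3*0 + 1 = 1.
  i=1: a_1=1, p_1 = 1*3 + 1 = 4, q_1 = 1*1 + 0 = 1.
  i=2: a_2=10, p_2 = 10*4 + 3 = 43, q_2 = 10*1 + 1 = 11.
  i=3: a_3=1, p_3 = 1*43 + 4 = 47, q_3 = 1*11 + 1 = 12.
  i=4: a_4=3, p_4 = 3*47 + 43 = 184, q_4 = 3*12 + 11 = 47.
q_4 = 47 > 13, so the last convergent with denominator <= 13 is p_3/q_3 = 47/12.
The closest fraction with denominator <= 13 is either p_3/q_3 or the intermediate fraction (k*p_3 + p_2)/(k*q_3 + q_2) with the largest k >= 1 whose denominator stays <= 13; these approach x as k grows, and every other convergent or intermediate fraction in range is farther away.
Largest k: floor((13 - q_2)/q_3) = floor((13 - 11)/12) = 0.
Since k = 0, no intermediate fraction beyond p_3/q_3 has denominator <= 13, so the convergent 47/12 is the closest (its error is |184*12 - 47*47|/(47*12) = 1/564).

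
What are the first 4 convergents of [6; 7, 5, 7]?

6/1, 43/7, 221/36, 1590/259

Using the convergent recurrence p_i = a_i*p_{i-1} + p_{i-2}, q_i = a_i*q_{i-1} + q_{i-2} with p_{-2}=0, p_{-1}=1, q_{-2}=1, q_{-1}=0:
  i=0: a_0=6, p_0 = 6*1 + 0 = 6, q_0 = 6*0 + 1 = 1.
  i=1: a_1=7, p_1 = 7*6 + 1 = 43, q_1 = 7*1 + 0 = 7.
  i=2: a_2=5, p_2 = 5*43 + 6 = 221, q_2 = 5*7 + 1 = 36.
  i=3: a_3=7, p_3 = 7*221 + 43 = 1590, q_3 = 7*36 + 7 = 259.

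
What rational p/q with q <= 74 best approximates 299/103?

Expand x = 299/103 as a continued fraction with the Euclidean algorithm:
  299 = 2*103 + 93, so a_0 = 2.
  103 = 1*93 + 10, so a_1 = 1.
  93 = 9*10 + 3, so a_2 = 9.
  10 = 3*3 + 1, so a_3 = 3.
  3 = 3*1 + 0, so a_4 = 3.
so x = [2; 1, 9, 3, 3].
Convergents (p_i = a_i*p_{i-1} + p_{i-2}, q_i = a_i*q_{i-1} + q_{i-2} with p_{-2}=0, p_{-1}=1, q_{-2}=1, q_{-1}=0), until the denominator exceeds 74:
  i=0: a_0=2, p_0 = 2*1 + 0 = 2, q_0 = 2*0 + 1 = 1.
  i=1: a_1=1, p_1 = 1*2 + 1 = 3, q_1 = 1*1 + 0 = 1.
  i=2: a_2=9, p_2 = 9*3 + 2 = 29, q_2 = 9*1 + 1 = 10.
  i=3: a_3=3, p_3 = 3*29 + 3 = 90, q_3 = 3*10 + 1 = 31.
  i=4: a_4=3, p_4 = 3*90 + 29 = 299, q_4 = 3*31 + 10 = 103.
q_4 = 103 > 74, so the last convergent with denominator <= 74 is p_3/q_3 = 90/31.
The closest fraction with denominator <= 74 is either p_3/q_3 or the intermediate fraction (k*p_3 + p_2)/(k*q_3 + q_2) with the largest k >= 1 whose denominator stays <= 74; these approach x as k grows, and every other convergent or intermediate fraction in range is farther away.
Largest k: floor((74 - q_2)/q_3) = floor((74 - 10)/31) = 2.
That gives (2*90 + 29)/(2*31 + 10) = 209/72.
Compare the errors: |x - 90/31| = |299*31 - 90*103|/(103*31) = 1/3193, and |x - 209/72| = |299*72 - 209*103|/(103*72) = 1/7416.
Cross-multiplying, 1*3193 = 3193 < 7416 = 1*7416, so 1/7416 is smaller: the intermediate fraction 209/72 is closer to x than 90/31.

209/72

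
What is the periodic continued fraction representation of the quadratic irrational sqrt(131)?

Write x_i = (sqrt(131) + m_i)/d_i with (m_0, d_0) = (0, 1). a_0 = floor(sqrt(131)) = 11, since 11^2 = 121 <= 131 < 144 = 12^2.
Iterate m_{i+1} = d_i*a_i - m_i, d_{i+1} = (131 - m_{i+1}^2)/d_i, a_{i+1} = floor((a_0 + m_{i+1})/d_{i+1}):
  m_1 = 1*11 - 0 = 11, d_1 = (131 - 11^2)/1 = 10/1 = 10, a_1 = floor((11 + 11)/10) = 2.
  m_2 = 10*2 - 11 = 9, d_2 = (131 - 9^2)/10 = 50/10 = 5, a_2 = floor((11 + 9)/5) = 4.
  m_3 = 5*4 - 9 = 11, d_3 = (131 - 11^2)/5 = 10/5 = 2, a_3 = floor((11 + 11)/2) = 11.
  m_4 = 2*11 - 11 = 11, d_4 = (131 - 11^2)/2 = 10/2 = 5, a_4 = floor((11 + 11)/5) = 4.
  m_5 = 5*4 - 11 = 9, d_5 = (131 - 9^2)/5 = 50/5 = 10, a_5 = floor((11 + 9)/10) = 2.
  m_6 = 10*2 - 9 = 11, d_6 = (131 - 11^2)/10 = 10/10 = 1, a_6 = floor((11 + 11)/1) = 22.
  m_7 = 1*22 - 11 = 11, d_7 = (131 - 11^2)/1 = 10/1 = 10: (m_7, d_7) = (m_1, d_1) = (11, 10), so from here the quotients repeat a_1, ..., a_6; the period length is 6.
Hence the expansion of sqrt(131) is a_0 = 11 followed by the repeating block 2, 4, 11, 4, 2, 22 (period 6).

[11; (2, 4, 11, 4, 2, 22)]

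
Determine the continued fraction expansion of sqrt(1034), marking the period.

[32; (6, 2, 2, 2, 6, 64)]

Write x_i = (sqrt(1034) + m_i)/d_i with (m_0, d_0) = (0, 1). a_0 = floor(sqrt(1034)) = 32, since 32^2 = 1024 <= 1034 < 1089 = 33^2.
Iterate m_{i+1} = d_i*a_i - m_i, d_{i+1} = (1034 - m_{i+1}^2)/d_i, a_{i+1} = floor((a_0 + m_{i+1})/d_{i+1}):
  m_1 = 1*32 - 0 = 32, d_1 = (1034 - 32^2)/1 = 10/1 = 10, a_1 = floor((32 + 32)/10) = 6.
  m_2 = 10*6 - 32 = 28, d_2 = (1034 - 28^2)/10 = 250/10 = 25, a_2 = floor((32 + 28)/25) = 2.
  m_3 = 25*2 - 28 = 22, d_3 = (1034 - 22^2)/25 = 550/25 = 22, a_3 = floor((32 + 22)/22) = 2.
  m_4 = 22*2 - 22 = 22, d_4 = (1034 - 22^2)/22 = 550/22 = 25, a_4 = floor((32 + 22)/25) = 2.
  m_5 = 25*2 - 22 = 28, d_5 = (1034 - 28^2)/25 = 250/25 = 10, a_5 = floor((32 + 28)/10) = 6.
  m_6 = 10*6 - 28 = 32, d_6 = (1034 - 32^2)/10 = 10/10 = 1, a_6 = floor((32 + 32)/1) = 64.
  m_7 = 1*64 - 32 = 32, d_7 = (1034 - 32^2)/1 = 10/1 = 10: (m_7, d_7) = (m_1, d_1) = (32, 10), so from here the quotients repeat a_1, ..., a_6; the period length is 6.
Hence the expansion of sqrt(1034) is a_0 = 32 followed by the repeating block 6, 2, 2, 2, 6, 64 (period 6).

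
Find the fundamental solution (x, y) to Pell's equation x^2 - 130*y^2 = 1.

First expand sqrt(130) as a continued fraction. With x_i = (sqrt(130) + m_i)/d_i and (m_0, d_0) = (0, 1): a_0 = floor(sqrt(130)) = 11, since 11^2 = 121 <= 130 < 144 = 12^2.
Iterate m_{i+1} = d_i*a_i - m_i, d_{i+1} = (130 - m_{i+1}^2)/d_i, a_{i+1} = floor((a_0 + m_{i+1})/d_{i+1}):
  m_1 = 1*11 - 0 = 11, d_1 = (130 - 11^2)/1 = 9/1 = 9, a_1 = floor((11 + 11)/9) = 2.
  m_2 = 9*2 - 11 = 7, d_2 = (130 - 7^2)/9 = 81/9 = 9, a_2 = floor((11 + 7)/9) = 2.
  m_3 = 9*2 - 7 = 11, d_3 = (130 - 11^2)/9 = 9/9 = 1, a_3 = floor((11 + 11)/1) = 22.
  m_4 = 1*22 - 11 = 11, d_4 = (130 - 11^2)/1 = 9/1 = 9: (m_4, d_4) = (m_1, d_1) = (11, 9), so from here the quotients repeat a_1, ..., a_3; the period length is 3.
So sqrt(130) = [11; (2, 2, 22)] with period length k = 3.
k is odd, so (p_{k-1}, q_{k-1}) only solves x^2 - 130y^2 = -1 and the fundamental solution of x^2 - 130y^2 = 1 is (p_{2k-1}, q_{2k-1}) = (p_5, q_5); compute convergents through index 5, running through the period twice.
Convergents (p_i = a_i*p_{i-1} + p_{i-2}, q_i = a_i*q_{i-1} + q_{i-2} with p_{-2}=0, p_{-1}=1, q_{-2}=1, q_{-1}=0):
  i=0: a_0=11, p_0 = 11*1 + 0 = 11, q_0 = 11*0 + 1 = 1.
  i=1: a_1=2, p_1 = 2*11 + 1 = 23, q_1 = 2*1 + 0 = 2.
  i=2: a_2=2, p_2 = 2*23 + 11 = 57, q_2 = 2*2 + 1 = 5.
  i=3: a_3=22, p_3 = 22*57 + 23 = 1277, q_3 = 22*5 + 2 = 112.
  i=4: a_4=2, p_4 = 2*1277 + 57 = 2611, q_4 = 2*112 + 5 = 229.
  i=5: a_5=2, p_5 = 2*2611 + 1277 = 6499, q_5 = 2*229 + 112 = 570.
Indeed p_2^2 - 130*q_2^2 = 3249 - 3250 = -1, not +1.
Check: 6499^2 - 130*570^2 = 42237001 - 42237000 = 1, so (x, y) = (6499, 570) solves the equation, and by the theorem it is the least positive solution.

(x, y) = (6499, 570)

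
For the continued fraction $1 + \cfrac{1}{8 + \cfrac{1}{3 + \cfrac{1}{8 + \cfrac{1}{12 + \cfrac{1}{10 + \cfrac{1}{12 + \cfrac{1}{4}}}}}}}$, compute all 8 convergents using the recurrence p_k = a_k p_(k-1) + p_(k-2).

Using the convergent recurrence p_i = a_i*p_{i-1} + p_{i-2}, q_i = a_i*q_{i-1} + q_{i-2} with p_{-2}=0, p_{-1}=1, q_{-2}=1, q_{-1}=0:
  i=0: a_0=1, p_0 = 1*1 + 0 = 1, q_0 = 1*0 + 1 = 1.
  i=1: a_1=8, p_1 = 8*1 + 1 = 9, q_1 = 8*1 + 0 = 8.
  i=2: a_2=3, p_2 = 3*9 + 1 = 28, q_2 = 3*8 + 1 = 25.
  i=3: a_3=8, p_3 = 8*28 + 9 = 233, q_3 = 8*25 + 8 = 208.
  i=4: a_4=12, p_4 = 12*233 + 28 = 2824, q_4 = 12*208 + 25 = 2521.
  i=5: a_5=10, p_5 = 10*2824 + 233 = 28473, q_5 = 10*2521 + 208 = 25418.
  i=6: a_6=12, p_6 = 12*28473 + 2824 = 344500, q_6 = 12*25418 + 2521 = 307537.
  i=7: a_7=4, p_7 = 4*344500 + 28473 = 1406473, q_7 = 4*307537 + 25418 = 1255566.

1/1, 9/8, 28/25, 233/208, 2824/2521, 28473/25418, 344500/307537, 1406473/1255566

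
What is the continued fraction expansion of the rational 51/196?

[0; 3, 1, 5, 2, 1, 2]

Run the Euclidean algorithm on 51 and 196; the successive quotients are the partial quotients a_0, a_1, ... (each step inverts the fractional part left over by the previous one):
  51 = 0*196 + 51, so a_0 = 0.
  196 = 3*51 + 43, so a_1 = 3.
  51 = 1*43 + 8, so a_2 = 1.
  43 = 5*8 + 3, so a_3 = 5.
  8 = 2*3 + 2, so a_4 = 2.
  3 = 1*2 + 1, so a_5 = 1.
  2 = 2*1 + 0, so a_6 = 2.
The remainder reaches 0 after 7 divisions, so the expansion has 7 partial quotients, read off in order.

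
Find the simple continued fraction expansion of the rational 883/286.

Run the Euclidean algorithm on 883 and 286; the successive quotients are the partial quotients a_0, a_1, ... (each step inverts the fractional part left over by the previous one):
  883 = 3*286 + 25, so a_0 = 3.
  286 = 11*25 + 11, so a_1 = 11.
  25 = 2*11 + 3, so a_2 = 2.
  11 = 3*3 + 2, so a_3 = 3.
  3 = 1*2 + 1, so a_4 = 1.
  2 = 2*1 + 0, so a_5 = 2.
The remainder reaches 0 after 6 divisions, so the expansion has 6 partial quotients, read off in order.

[3; 11, 2, 3, 1, 2]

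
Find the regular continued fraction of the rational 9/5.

[1; 1, 4]

Run the Euclidean algorithm on 9 and 5; the successive quotients are the partial quotients a_0, a_1, ... (each step inverts the fractional part left over by the previous one):
  9 = 1*5 + 4, so a_0 = 1.
  5 = 1*4 + 1, so a_1 = 1.
  4 = 4*1 + 0, so a_2 = 4.
The remainder reaches 0 after 3 divisions, so the expansion has 3 partial quotients, read off in order.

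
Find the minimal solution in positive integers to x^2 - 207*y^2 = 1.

First expand sqrt(207) as a continued fraction. With x_i = (sqrt(207) + m_i)/d_i and (m_0, d_0) = (0, 1): a_0 = floor(sqrt(207)) = 14, since 14^2 = 196 <= 207 < 225 = 15^2.
Iterate m_{i+1} = d_i*a_i - m_i, d_{i+1} = (207 - m_{i+1}^2)/d_i, a_{i+1} = floor((a_0 + m_{i+1})/d_{i+1}):
  m_1 = 1*14 - 0 = 14, d_1 = (207 - 14^2)/1 = 11/1 = 11, a_1 = floor((14 + 14)/11) = 2.
  m_2 = 11*2 - 14 = 8, d_2 = (207 - 8^2)/11 = 143/11 = 13, a_2 = floor((14 + 8)/13) = 1.
  m_3 = 13*1 - 8 = 5, d_3 = (207 - 5^2)/13 = 182/13 = 14, a_3 = floor((14 + 5)/14) = 1.
  m_4 = 14*1 - 5 = 9, d_4 = (207 - 9^2)/14 = 126/14 = 9, a_4 = floor((14 + 9)/9) = 2.
  m_5 = 9*2 - 9 = 9, d_5 = (207 - 9^2)/9 = 126/9 = 14, a_5 = floor((14 + 9)/14) = 1.
  m_6 = 14*1 - 9 = 5, d_6 = (207 - 5^2)/14 = 182/14 = 13, a_6 = floor((14 + 5)/13) = 1.
  m_7 = 13*1 - 5 = 8, d_7 = (207 - 8^2)/13 = 143/13 = 11, a_7 = floor((14 + 8)/11) = 2.
  m_8 = 11*2 - 8 = 14, d_8 = (207 - 14^2)/11 = 11/11 = 1, a_8 = floor((14 + 14)/1) = 28.
  m_9 = 1*28 - 14 = 14, d_9 = (207 - 14^2)/1 = 11/1 = 11: (m_9, d_9) = (m_1, d_1) = (14, 11), so from here the quotients repeat a_1, ..., a_8; the period length is 8.
So sqrt(207) = [14; (2, 1, 1, 2, 1, 1, 2, 28)] with period length k = 8.
k is even, so the fundamental solution of x^2 - 207y^2 = 1 is (p_{k-1}, q_{k-1}) = (p_7, q_7); compute convergents through index 7.
Convergents (p_i = a_i*p_{i-1} + p_{i-2}, q_i = a_i*q_{i-1} + q_{i-2} with p_{-2}=0, p_{-1}=1, q_{-2}=1, q_{-1}=0):
  i=0: a_0=14, p_0 = 14*1 + 0 = 14, q_0 = 14*0 + 1 = 1.
  i=1: a_1=2, p_1 = 2*14 + 1 = 29, q_1 = 2*1 + 0 = 2.
  i=2: a_2=1, p_2 = 1*29 + 14 = 43, q_2 = 1*2 + 1 = 3.
  i=3: a_3=1, p_3 = 1*43 + 29 = 72, q_3 = 1*3 + 2 = 5.
  i=4: a_4=2, p_4 = 2*72 + 43 = 187, q_4 = 2*5 + 3 = 13.
  i=5: a_5=1, p_5 = 1*187 + 72 = 259, q_5 = 1*13 + 5 = 18.
  i=6: a_6=1, p_6 = 1*259 + 187 = 446, q_6 = 1*18 + 13 = 31.
  i=7: a_7=2, p_7 = 2*446 + 259 = 1151, q_7 = 2*31 + 18 = 80.
Check: 1151^2 - 207*80^2 = 1324801 - 1324800 = 1, so (x, y) = (1151, 80) solves the equation, and by the theorem it is the least positive solution.

(x, y) = (1151, 80)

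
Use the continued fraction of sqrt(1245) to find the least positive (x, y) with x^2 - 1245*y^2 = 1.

First expand sqrt(1245) as a continued fraction. With x_i = (sqrt(1245) + m_i)/d_i and (m_0, d_0) = (0, 1): a_0 = floor(sqrt(1245)) = 35, since 35^2 = 1225 <= 1245 < 1296 = 36^2.
Iterate m_{i+1} = d_i*a_i - m_i, d_{i+1} = (1245 - m_{i+1}^2)/d_i, a_{i+1} = floor((a_0 + m_{i+1})/d_{i+1}):
  m_1 = 1*35 - 0 = 35, d_1 = (1245 - 35^2)/1 = 20/1 = 20, a_1 = floor((35 + 35)/20) = 3.
  m_2 = 20*3 - 35 = 25, d_2 = (1245 - 25^2)/20 = 620/20 = 31, a_2 = floor((35 + 25)/31) = 1.
  m_3 = 31*1 - 25 = 6, d_3 = (1245 - 6^2)/31 = 1209/31 = 39, a_3 = floor((35 + 6)/39) = 1.
  m_4 = 39*1 - 6 = 33, d_4 = (1245 - 33^2)/39 = 156/39 = 4, a_4 = floor((35 + 33)/4) = 17.
  m_5 = 4*17 - 33 = 35, d_5 = (1245 - 35^2)/4 = 20/4 = 5, a_5 = floor((35 + 35)/5) = 14.
  m_6 = 5*14 - 35 = 35, d_6 = (1245 - 35^2)/5 = 20/5 = 4, a_6 = floor((35 + 35)/4) = 17.
  m_7 = 4*17 - 35 = 33, d_7 = (1245 - 33^2)/4 = 156/4 = 39, a_7 = floor((35 + 33)/39) = 1.
  m_8 = 39*1 - 33 = 6, d_8 = (1245 - 6^2)/39 = 1209/39 = 31, a_8 = floor((35 + 6)/31) = 1.
  m_9 = 31*1 - 6 = 25, d_9 = (1245 - 25^2)/31 = 620/31 = 20, a_9 = floor((35 + 25)/20) = 3.
  m_10 = 20*3 - 25 = 35, d_10 = (1245 - 35^2)/20 = 20/20 = 1, a_10 = floor((35 + 35)/1) = 70.
  m_11 = 1*70 - 35 = 35, d_11 = (1245 - 35^2)/1 = 20/1 = 20: (m_11, d_11) = (m_1, d_1) = (35, 20), so from here the quotients repeat a_1, ..., a_10; the period length is 10.
So sqrt(1245) = [35; (3, 1, 1, 17, 14, 17, 1, 1, 3, 70)] with period length k = 10.
k is even, so the fundamental solution of x^2 - 1245y^2 = 1 is (p_{k-1}, q_{k-1}) = (p_9, q_9); compute convergents through index 9.
Convergents (p_i = a_i*p_{i-1} + p_{i-2}, q_i = a_i*q_{i-1} + q_{i-2} with p_{-2}=0, p_{-1}=1, q_{-2}=1, q_{-1}=0):
  i=0: a_0=35, p_0 = 35*1 + 0 = 35, q_0 = 35*0 + 1 = 1.
  i=1: a_1=3, p_1 = 3*35 + 1 = 106, q_1 = 3*1 + 0 = 3.
  i=2: a_2=1, p_2 = 1*106 + 35 = 141, q_2 = 1*3 + 1 = 4.
  i=3: a_3=1, p_3 = 1*141 + 106 = 247, q_3 = 1*4 + 3 = 7.
  i=4: a_4=17, p_4 = 17*247 + 141 = 4340, q_4 = 17*7 + 4 = 123.
  i=5: a_5=14, p_5 = 14*4340 + 247 = 61007, q_5 = 14*123 + 7 = 1729.
  i=6: a_6=17, p_6 = 17*61007 + 4340 = 1041459, q_6 = 17*1729 + 123 = 29516.
  i=7: a_7=1, p_7 = 1*1041459 + 61007 = 1102466, q_7 = 1*29516 + 1729 = 31245.
  i=8: a_8=1, p_8 = 1*1102466 + 1041459 = 2143925, q_8 = 1*31245 + 29516 = 60761.
  i=9: a_9=3, p_9 = 3*2143925 + 1102466 = 7534241, q_9 = 3*60761 + 31245 = 213528.
Check: 7534241^2 - 1245*213528^2 = 56764787446081 - 56764787446080 = 1, so (x, y) = (7534241, 213528) solves the equation, and by the theorem it is the least positive solution.

(x, y) = (7534241, 213528)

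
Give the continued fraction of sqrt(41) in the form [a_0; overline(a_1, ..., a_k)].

Write x_i = (sqrt(41) + m_i)/d_i with (m_0, d_0) = (0, 1). a_0 = floor(sqrt(41)) = 6, since 6^2 = 36 <= 41 < 49 = 7^2.
Iterate m_{i+1} = d_i*a_i - m_i, d_{i+1} = (41 - m_{i+1}^2)/d_i, a_{i+1} = floor((a_0 + m_{i+1})/d_{i+1}):
  m_1 = 1*6 - 0 = 6, d_1 = (41 - 6^2)/1 = 5/1 = 5, a_1 = floor((6 + 6)/5) = 2.
  m_2 = 5*2 - 6 = 4, d_2 = (41 - 4^2)/5 = 25/5 = 5, a_2 = floor((6 + 4)/5) = 2.
  m_3 = 5*2 - 4 = 6, d_3 = (41 - 6^2)/5 = 5/5 = 1, a_3 = floor((6 + 6)/1) = 12.
  m_4 = 1*12 - 6 = 6, d_4 = (41 - 6^2)/1 = 5/1 = 5: (m_4, d_4) = (m_1, d_1) = (6, 5), so from here the quotients repeat a_1, ..., a_3; the period length is 3.
Hence the expansion of sqrt(41) is a_0 = 6 followed by the repeating block 2, 2, 12 (period 3).

[6; overline(2, 2, 12)]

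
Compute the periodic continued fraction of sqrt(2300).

Write x_i = (sqrt(2300) + m_i)/d_i with (m_0, d_0) = (0, 1). a_0 = floor(sqrt(2300)) = 47, since 47^2 = 2209 <= 2300 < 2304 = 48^2.
Iterate m_{i+1} = d_i*a_i - m_i, d_{i+1} = (2300 - m_{i+1}^2)/d_i, a_{i+1} = floor((a_0 + m_{i+1})/d_{i+1}):
  m_1 = 1*47 - 0 = 47, d_1 = (2300 - 47^2)/1 = 91/1 = 91, a_1 = floor((47 + 47)/91) = 1.
  m_2 = 91*1 - 47 = 44, d_2 = (2300 - 44^2)/91 = 364/91 = 4, a_2 = floor((47 + 44)/4) = 22.
  m_3 = 4*22 - 44 = 44, d_3 = (2300 - 44^2)/4 = 364/4 = 91, a_3 = floor((47 + 44)/91) = 1.
  m_4 = 91*1 - 44 = 47, d_4 = (2300 - 47^2)/91 = 91/91 = 1, a_4 = floor((47 + 47)/1) = 94.
  m_5 = 1*94 - 47 = 47, d_5 = (2300 - 47^2)/1 = 91/1 = 91: (m_5, d_5) = (m_1, d_1) = (47, 91), so from here the quotients repeat a_1, ..., a_4; the period length is 4.
Hence the expansion of sqrt(2300) is a_0 = 47 followed by the repeating block 1, 22, 1, 94 (period 4).

[47; (1, 22, 1, 94)]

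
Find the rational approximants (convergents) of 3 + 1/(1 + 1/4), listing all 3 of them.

3/1, 4/1, 19/5

Using the convergent recurrence p_i = a_i*p_{i-1} + p_{i-2}, q_i = a_i*q_{i-1} + q_{i-2} with p_{-2}=0, p_{-1}=1, q_{-2}=1, q_{-1}=0:
  i=0: a_0=3, p_0 = 3*1 + 0 = 3, q_0 = 3*0 + 1 = 1.
  i=1: a_1=1, p_1 = 1*3 + 1 = 4, q_1 = 1*1 + 0 = 1.
  i=2: a_2=4, p_2 = 4*4 + 3 = 19, q_2 = 4*1 + 1 = 5.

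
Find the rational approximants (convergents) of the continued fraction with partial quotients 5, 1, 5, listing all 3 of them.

Using the convergent recurrence p_i = a_i*p_{i-1} + p_{i-2}, q_i = a_i*q_{i-1} + q_{i-2} with p_{-2}=0, p_{-1}=1, q_{-2}=1, q_{-1}=0:
  i=0: a_0=5, p_0 = 5*1 + 0 = 5, q_0 = 5*0 + 1 = 1.
  i=1: a_1=1, p_1 = 1*5 + 1 = 6, q_1 = 1*1 + 0 = 1.
  i=2: a_2=5, p_2 = 5*6 + 5 = 35, q_2 = 5*1 + 1 = 6.

5/1, 6/1, 35/6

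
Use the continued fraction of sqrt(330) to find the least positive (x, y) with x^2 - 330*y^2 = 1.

(x, y) = (109, 6)

First expand sqrt(330) as a continued fraction. With x_i = (sqrt(330) + m_i)/d_i and (m_0, d_0) = (0, 1): a_0 = floor(sqrt(330)) = 18, since 18^2 = 324 <= 330 < 361 = 19^2.
Iterate m_{i+1} = d_i*a_i - m_i, d_{i+1} = (330 - m_{i+1}^2)/d_i, a_{i+1} = floor((a_0 + m_{i+1})/d_{i+1}):
  m_1 = 1*18 - 0 = 18, d_1 = (330 - 18^2)/1 = 6/1 = 6, a_1 = floor((18 + 18)/6) = 6.
  m_2 = 6*6 - 18 = 18, d_2 = (330 - 18^2)/6 = 6/6 = 1, a_2 = floor((18 + 18)/1) = 36.
  m_3 = 1*36 - 18 = 18, d_3 = (330 - 18^2)/1 = 6/1 = 6: (m_3, d_3) = (m_1, d_1) = (18, 6), so from here the quotients repeat a_1, a_2; the period length is 2.
So sqrt(330) = [18; (6, 36)] with period length k = 2.
k is even, so the fundamental solution of x^2 - 330y^2 = 1 is (p_{k-1}, q_{k-1}) = (p_1, q_1); compute convergents through index 1.
Convergents (p_i = a_i*p_{i-1} + p_{i-2}, q_i = a_i*q_{i-1} + q_{i-2} with p_{-2}=0, p_{-1}=1, q_{-2}=1, q_{-1}=0):
  i=0: a_0=18, p_0 = 18*1 + 0 = 18, q_0 = 18*0 + 1 = 1.
  i=1: a_1=6, p_1 = 6*18 + 1 = 109, q_1 = 6*1 + 0 = 6.
Check: 109^2 - 330*6^2 = 11881 - 11880 = 1, so (x, y) = (109, 6) solves the equation, and by the theorem it is the least positive solution.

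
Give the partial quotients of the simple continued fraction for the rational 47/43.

Run the Euclidean algorithm on 47 and 43; the successive quotients are the partial quotients a_0, a_1, ... (each step inverts the fractional part left over by the previous one):
  47 = 1*43 + 4, so a_0 = 1.
  43 = 10*4 + 3, so a_1 = 10.
  4 = 1*3 + 1, so a_2 = 1.
  3 = 3*1 + 0, so a_3 = 3.
The remainder reaches 0 after 4 divisions, so the expansion has 4 partial quotients, read off in order.

[1; 10, 1, 3]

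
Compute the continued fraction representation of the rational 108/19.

[5; 1, 2, 6]

Run the Euclidean algorithm on 108 and 19; the successive quotients are the partial quotients a_0, a_1, ... (each step inverts the fractional part left over by the previous one):
  108 = 5*19 + 13, so a_0 = 5.
  19 = 1*13 + 6, so a_1 = 1.
  13 = 2*6 + 1, so a_2 = 2.
  6 = 6*1 + 0, so a_3 = 6.
The remainder reaches 0 after 4 divisions, so the expansion has 4 partial quotients, read off in order.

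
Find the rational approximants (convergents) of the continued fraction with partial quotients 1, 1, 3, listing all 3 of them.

Using the convergent recurrence p_i = a_i*p_{i-1} + p_{i-2}, q_i = a_i*q_{i-1} + q_{i-2} with p_{-2}=0, p_{-1}=1, q_{-2}=1, q_{-1}=0:
  i=0: a_0=1, p_0 = 1*1 + 0 = 1, q_0 = 1*0 + 1 = 1.
  i=1: a_1=1, p_1 = 1*1 + 1 = 2, q_1 = 1*1 + 0 = 1.
  i=2: a_2=3, p_2 = 3*2 + 1 = 7, q_2 = 3*1 + 1 = 4.

1/1, 2/1, 7/4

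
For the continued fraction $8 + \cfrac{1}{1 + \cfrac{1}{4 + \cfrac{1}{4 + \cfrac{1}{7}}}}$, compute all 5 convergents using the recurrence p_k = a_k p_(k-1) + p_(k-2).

8/1, 9/1, 44/5, 185/21, 1339/152

Using the convergent recurrence p_i = a_i*p_{i-1} + p_{i-2}, q_i = a_i*q_{i-1} + q_{i-2} with p_{-2}=0, p_{-1}=1, q_{-2}=1, q_{-1}=0:
  i=0: a_0=8, p_0 = 8*1 + 0 = 8, q_0 = 8*0 + 1 = 1.
  i=1: a_1=1, p_1 = 1*8 + 1 = 9, q_1 = 1*1 + 0 = 1.
  i=2: a_2=4, p_2 = 4*9 + 8 = 44, q_2 = 4*1 + 1 = 5.
  i=3: a_3=4, p_3 = 4*44 + 9 = 185, q_3 = 4*5 + 1 = 21.
  i=4: a_4=7, p_4 = 7*185 + 44 = 1339, q_4 = 7*21 + 5 = 152.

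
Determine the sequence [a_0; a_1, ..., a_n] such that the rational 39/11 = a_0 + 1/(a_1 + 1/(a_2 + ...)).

[3; 1, 1, 5]

Run the Euclidean algorithm on 39 and 11; the successive quotients are the partial quotients a_0, a_1, ... (each step inverts the fractional part left over by the previous one):
  39 = 3*11 + 6, so a_0 = 3.
  11 = 1*6 + 5, so a_1 = 1.
  6 = 1*5 + 1, so a_2 = 1.
  5 = 5*1 + 0, so a_3 = 5.
The remainder reaches 0 after 4 divisions, so the expansion has 4 partial quotients, read off in order.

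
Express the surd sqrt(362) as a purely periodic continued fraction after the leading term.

[19; (38)]

Write x_i = (sqrt(362) + m_i)/d_i with (m_0, d_0) = (0, 1). a_0 = floor(sqrt(362)) = 19, since 19^2 = 361 <= 362 < 400 = 20^2.
Iterate m_{i+1} = d_i*a_i - m_i, d_{i+1} = (362 - m_{i+1}^2)/d_i, a_{i+1} = floor((a_0 + m_{i+1})/d_{i+1}):
  m_1 = 1*19 - 0 = 19, d_1 = (362 - 19^2)/1 = 1/1 = 1, a_1 = floor((19 + 19)/1) = 38.
  m_2 = 1*38 - 19 = 19, d_2 = (362 - 19^2)/1 = 1/1 = 1: (m_2, d_2) = (m_1, d_1) = (19, 1), so from here the quotient a_1 repeats; the period length is 1.
Hence the expansion of sqrt(362) is a_0 = 19 followed by the repeating block 38 (period 1).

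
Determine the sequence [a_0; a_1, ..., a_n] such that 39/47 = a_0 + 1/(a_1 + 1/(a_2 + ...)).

Run the Euclidean algorithm on 39 and 47; the successive quotients are the partial quotients a_0, a_1, ... (each step inverts the fractional part left over by the previous one):
  39 = 0*47 + 39, so a_0 = 0.
  47 = 1*39 + 8, so a_1 = 1.
  39 = 4*8 + 7, so a_2 = 4.
  8 = 1*7 + 1, so a_3 = 1.
  7 = 7*1 + 0, so a_4 = 7.
The remainder reaches 0 after 5 divisions, so the expansion has 5 partial quotients, read off in order.

[0; 1, 4, 1, 7]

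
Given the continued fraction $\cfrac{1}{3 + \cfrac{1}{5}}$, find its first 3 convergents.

0/1, 1/3, 5/16

Using the convergent recurrence p_i = a_i*p_{i-1} + p_{i-2}, q_i = a_i*q_{i-1} + q_{i-2} with p_{-2}=0, p_{-1}=1, q_{-2}=1, q_{-1}=0:
  i=0: a_0=0, p_0 = 0*1 + 0 = 0, q_0 = 0*0 + 1 = 1.
  i=1: a_1=3, p_1 = 3*0 + 1 = 1, q_1 = 3*1 + 0 = 3.
  i=2: a_2=5, p_2 = 5*1 + 0 = 5, q_2 = 5*3 + 1 = 16.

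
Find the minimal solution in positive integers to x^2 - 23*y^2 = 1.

First expand sqrt(23) as a continued fraction. With x_i = (sqrt(23) + m_i)/d_i and (m_0, d_0) = (0, 1): a_0 = floor(sqrt(23)) = 4, since 4^2 = 16 <= 23 < 25 = 5^2.
Iterate m_{i+1} = d_i*a_i - m_i, d_{i+1} = (23 - m_{i+1}^2)/d_i, a_{i+1} = floor((a_0 + m_{i+1})/d_{i+1}):
  m_1 = 1*4 - 0 = 4, d_1 = (23 - 4^2)/1 = 7/1 = 7, a_1 = floor((4 + 4)/7) = 1.
  m_2 = 7*1 - 4 = 3, d_2 = (23 - 3^2)/7 = 14/7 = 2, a_2 = floor((4 + 3)/2) = 3.
  m_3 = 2*3 - 3 = 3, d_3 = (23 - 3^2)/2 = 14/2 = 7, a_3 = floor((4 + 3)/7) = 1.
  m_4 = 7*1 - 3 = 4, d_4 = (23 - 4^2)/7 = 7/7 = 1, a_4 = floor((4 + 4)/1) = 8.
  m_5 = 1*8 - 4 = 4, d_5 = (23 - 4^2)/1 = 7/1 = 7: (m_5, d_5) = (m_1, d_1) = (4, 7), so from here the quotients repeat a_1, ..., a_4; the period length is 4.
So sqrt(23) = [4; (1, 3, 1, 8)] with period length k = 4.
k is even, so the fundamental solution of x^2 - 23y^2 = 1 is (p_{k-1}, q_{k-1}) = (p_3, q_3); compute convergents through index 3.
Convergents (p_i = a_i*p_{i-1} + p_{i-2}, q_i = a_i*q_{i-1} + q_{i-2} with p_{-2}=0, p_{-1}=1, q_{-2}=1, q_{-1}=0):
  i=0: a_0=4, p_0 = 4*1 + 0 = 4, q_0 = 4*0 + 1 = 1.
  i=1: a_1=1, p_1 = 1*4 + 1 = 5, q_1 = 1*1 + 0 = 1.
  i=2: a_2=3, p_2 = 3*5 + 4 = 19, q_2 = 3*1 + 1 = 4.
  i=3: a_3=1, p_3 = 1*19 + 5 = 24, q_3 = 1*4 + 1 = 5.
Check: 24^2 - 23*5^2 = 576 - 575 = 1, so (x, y) = (24, 5) solves the equation, and by the theorem it is the least positive solution.

(x, y) = (24, 5)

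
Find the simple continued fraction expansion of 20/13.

Run the Euclidean algorithm on 20 and 13; the successive quotients are the partial quotients a_0, a_1, ... (each step inverts the fractional part left over by the previous one):
  20 = 1*13 + 7, so a_0 = 1.
  13 = 1*7 + 6, so a_1 = 1.
  7 = 1*6 + 1, so a_2 = 1.
  6 = 6*1 + 0, so a_3 = 6.
The remainder reaches 0 after 4 divisions, so the expansion has 4 partial quotients, read off in order.

[1; 1, 1, 6]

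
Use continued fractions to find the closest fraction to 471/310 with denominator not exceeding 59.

Expand x = 471/310 as a continued fraction with the Euclidean algorithm:
  471 = 1*310 + 161, so a_0 = 1.
  310 = 1*161 + 149, so a_1 = 1.
  161 = 1*149 + 12, so a_2 = 1.
  149 = 12*12 + 5, so a_3 = 12.
  12 = 2*5 + 2, so a_4 = 2.
  5 = 2*2 + 1, so a_5 = 2.
  2 = 2*1 + 0, so a_6 = 2.
so x = [1; 1, 1, 12, 2, 2, 2].
Convergents (p_i = a_i*p_{i-1} + p_{i-2}, q_i = a_i*q_{i-1} + q_{i-2} with p_{-2}=0, p_{-1}=1, q_{-2}=1, q_{-1}=0), until the denominator exceeds 59:
  i=0: a_0=1, p_0 = 1*1 + 0 = 1, q_0 = 1*0 + 1 = 1.
  i=1: a_1=1, p_1 = 1*1 + 1 = 2, q_1 = 1*1 + 0 = 1.
  i=2: a_2=1, p_2 = 1*2 + 1 = 3, q_2 = 1*1 + 1 = 2.
  i=3: a_3=12, p_3 = 12*3 + 2 = 38, q_3 = 12*2 + 1 = 25.
  i=4: a_4=2, p_4 = 2*38 + 3 = 79, q_4 = 2*25 + 2 = 52.
  i=5: a_5=2, p_5 = 2*79 + 38 = 196, q_5 = 2*52 + 25 = 129.
q_5 = 129 > 59, so the last convergent with denominator <= 59 is p_4/q_4 = 79/52.
The closest fraction with denominator <= 59 is either p_4/q_4 or the intermediate fraction (k*p_4 + p_3)/(k*q_4 + q_3) with the largest k >= 1 whose denominator stays <= 59; these approach x as k grows, and every other convergent or intermediate fraction in range is farther away.
Largest k: floor((59 - q_3)/q_4) = floor((59 - 25)/52) = 0.
Since k = 0, no intermediate fraction beyond p_4/q_4 has denominator <= 59, so the convergent 79/52 is the closest (its error is |471*52 - 79*310|/(310*52) = 2/16120).

79/52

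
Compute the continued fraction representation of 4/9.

[0; 2, 4]

Run the Euclidean algorithm on 4 and 9; the successive quotients are the partial quotients a_0, a_1, ... (each step inverts the fractional part left over by the previous one):
  4 = 0*9 + 4, so a_0 = 0.
  9 = 2*4 + 1, so a_1 = 2.
  4 = 4*1 + 0, so a_2 = 4.
The remainder reaches 0 after 3 divisions, so the expansion has 3 partial quotients, read off in order.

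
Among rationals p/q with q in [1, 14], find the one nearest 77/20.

Expand x = 77/20 as a continued fraction with the Euclidean algorithm:
  77 = 3*20 + 17, so a_0 = 3.
  20 = 1*17 + 3, so a_1 = 1.
  17 = 5*3 + 2, so a_2 = 5.
  3 = 1*2 + 1, so a_3 = 1.
  2 = 2*1 + 0, so a_4 = 2.
so x = [3; 1, 5, 1, 2].
Convergents (p_i = a_i*p_{i-1} + p_{i-2}, q_i = a_i*q_{i-1} + q_{i-2} with p_{-2}=0, p_{-1}=1, q_{-2}=1, q_{-1}=0), until the denominator exceeds 14:
  i=0: a_0=3, p_0 = 3*1 + 0 = 3, q_0 = 3*0 + 1 = 1.
  i=1: a_1=1, p_1 = 1*3 + 1 = 4, q_1 = 1*1 + 0 = 1.
  i=2: a_2=5, p_2 = 5*4 + 3 = 23, q_2 = 5*1 + 1 = 6.
  i=3: a_3=1, p_3 = 1*23 + 4 = 27, q_3 = 1*6 + 1 = 7.
  i=4: a_4=2, p_4 = 2*27 + 23 = 77, q_4 = 2*7 + 6 = 20.
q_4 = 20 > 14, so the last convergent with denominator <= 14 is p_3/q_3 = 27/7.
The closest fraction with denominator <= 14 is either p_3/q_3 or the intermediate fraction (k*p_3 + p_2)/(k*q_3 + q_2) with the largest k >= 1 whose denominator stays <= 14; these approach x as k grows, and every other convergent or intermediate fraction in range is farther away.
Largest k: floor((14 - q_2)/q_3) = floor((14 - 6)/7) = 1.
That gives (1*27 + 23)/(1*7 + 6) = 50/13.
Compare the errors: |x - 27/7| = |77*7 - 27*20|/(20*7) = 1/140, and |x - 50/13| = |77*13 - 50*20|/(20*13) = 1/260.
Cross-multiplying, 1*140 = 140 < 260 = 1*260, so 1/260 is smaller: the intermediate fraction 50/13 is closer to x than 27/7.

50/13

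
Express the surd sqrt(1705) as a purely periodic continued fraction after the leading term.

Write x_i = (sqrt(1705) + m_i)/d_i with (m_0, d_0) = (0, 1). a_0 = floor(sqrt(1705)) = 41, since 41^2 = 1681 <= 1705 < 1764 = 42^2.
Iterate m_{i+1} = d_i*a_i - m_i, d_{i+1} = (1705 - m_{i+1}^2)/d_i, a_{i+1} = floor((a_0 + m_{i+1})/d_{i+1}):
  m_1 = 1*41 - 0 = 41, d_1 = (1705 - 41^2)/1 = 24/1 = 24, a_1 = floor((41 + 41)/24) = 3.
  m_2 = 24*3 - 41 = 31, d_2 = (1705 - 31^2)/24 = 744/24 = 31, a_2 = floor((41 + 31)/31) = 2.
  m_3 = 31*2 - 31 = 31, d_3 = (1705 - 31^2)/31 = 744/31 = 24, a_3 = floor((41 + 31)/24) = 3.
  m_4 = 24*3 - 31 = 41, d_4 = (1705 - 41^2)/24 = 24/24 = 1, a_4 = floor((41 + 41)/1) = 82.
  m_5 = 1*82 - 41 = 41, d_5 = (1705 - 41^2)/1 = 24/1 = 24: (m_5, d_5) = (m_1, d_1) = (41, 24), so from here the quotients repeat a_1, ..., a_4; the period length is 4.
Hence the expansion of sqrt(1705) is a_0 = 41 followed by the repeating block 3, 2, 3, 82 (period 4).

[41; (3, 2, 3, 82)]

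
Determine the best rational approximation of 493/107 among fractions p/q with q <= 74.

129/28

Expand x = 493/107 as a continued fraction with the Euclidean algorithm:
  493 = 4*107 + 65, so a_0 = 4.
  107 = 1*65 + 42, so a_1 = 1.
  65 = 1*42 + 23, so a_2 = 1.
  42 = 1*23 + 19, so a_3 = 1.
  23 = 1*19 + 4, so a_4 = 1.
  19 = 4*4 + 3, so a_5 = 4.
  4 = 1*3 + 1, so a_6 = 1.
  3 = 3*1 + 0, so a_7 = 3.
so x = [4; 1, 1, 1, 1, 4, 1, 3].
Convergents (p_i = a_i*p_{i-1} + p_{i-2}, q_i = a_i*q_{i-1} + q_{i-2} with p_{-2}=0, p_{-1}=1, q_{-2}=1, q_{-1}=0), until the denominator exceeds 74:
  i=0: a_0=4, p_0 = 4*1 + 0 = 4, q_0 = 4*0 + 1 = 1.
  i=1: a_1=1, p_1 = 1*4 + 1 = 5, q_1 = 1*1 + 0 = 1.
  i=2: a_2=1, p_2 = 1*5 + 4 = 9, q_2 = 1*1 + 1 = 2.
  i=3: a_3=1, p_3 = 1*9 + 5 = 14, q_3 = 1*2 + 1 = 3.
  i=4: a_4=1, p_4 = 1*14 + 9 = 23, q_4 = 1*3 + 2 = 5.
  i=5: a_5=4, p_5 = 4*23 + 14 = 106, q_5 = 4*5 + 3 = 23.
  i=6: a_6=1, p_6 = 1*106 + 23 = 129, q_6 = 1*23 + 5 = 28.
  i=7: a_7=3, p_7 = 3*129 + 106 = 493, q_7 = 3*28 + 23 = 107.
q_7 = 107 > 74, so the last convergent with denominator <= 74 is p_6/q_6 = 129/28.
The closest fraction with denominator <= 74 is either p_6/q_6 or the intermediate fraction (k*p_6 + p_5)/(k*q_6 + q_5) with the largest k >= 1 whose denominator stays <= 74; these approach x as k grows, and every other convergent or intermediate fraction in range is farther away.
Largest k: floor((74 - q_5)/q_6) = floor((74 - 23)/28) = 1.
That gives (1*129 + 106)/(1*28 + 23) = 235/51.
Compare the errors: |x - 129/28| = |493*28 - 129*107|/(107*28) = 1/2996, and |x - 235/51| = |493*51 - 235*107|/(107*51) = 2/5457.
Cross-multiplying, 1*5457 = 5457 < 5992 = 2*2996, so 1/2996 is smaller: the convergent 129/28 is closer to x than 235/51.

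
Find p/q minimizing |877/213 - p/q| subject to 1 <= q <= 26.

Expand x = 877/213 as a continued fraction with the Euclidean algorithm:
  877 = 4*213 + 25, so a_0 = 4.
  213 = 8*25 + 13, so a_1 = 8.
  25 = 1*13 + 12, so a_2 = 1.
  13 = 1*12 + 1, so a_3 = 1.
  12 = 12*1 + 0, so a_4 = 12.
so x = [4; 8, 1, 1, 12].
Convergents (p_i = a_i*p_{i-1} + p_{i-2}, q_i = a_i*q_{i-1} + q_{i-2} with p_{-2}=0, p_{-1}=1, q_{-2}=1, q_{-1}=0), until the denominator exceeds 26:
  i=0: a_0=4, p_0 = 4*1 + 0 = 4, q_0 = 4*0 + 1 = 1.
  i=1: a_1=8, p_1 = 8*4 + 1 = 33, q_1 = 8*1 + 0 = 8.
  i=2: a_2=1, p_2 = 1*33 + 4 = 37, q_2 = 1*8 + 1 = 9.
  i=3: a_3=1, p_3 = 1*37 + 33 = 70, q_3 = 1*9 + 8 = 17.
  i=4: a_4=12, p_4 = 12*70 + 37 = 877, q_4 = 12*17 + 9 = 213.
q_4 = 213 > 26, so the last convergent with denominator <= 26 is p_3/q_3 = 70/17.
The closest fraction with denominator <= 26 is either p_3/q_3 or the intermediate fraction (k*p_3 + p_2)/(k*q_3 + q_2) with the largest k >= 1 whose denominator stays <= 26; these approach x as k grows, and every other convergent or intermediate fraction in range is farther away.
Largest k: floor((26 - q_2)/q_3) = floor((26 - 9)/17) = 1.
That gives (1*70 + 37)/(1*17 + 9) = 107/26.
Compare the errors: |x - 70/17| = |877*17 - 70*213|/(213*17) = 1/3621, and |x - 107/26| = |877*26 - 107*213|/(213*26) = 11/5538.
Cross-multiplying, 1*5538 = 5538 < 39831 = 11*3621, so 1/3621 is smaller: the convergent 70/17 is closer to x than 107/26.

70/17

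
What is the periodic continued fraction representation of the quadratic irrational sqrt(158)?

Write x_i = (sqrt(158) + m_i)/d_i with (m_0, d_0) = (0, 1). a_0 = floor(sqrt(158)) = 12, since 12^2 = 144 <= 158 < 169 = 13^2.
Iterate m_{i+1} = d_i*a_i - m_i, d_{i+1} = (158 - m_{i+1}^2)/d_i, a_{i+1} = floor((a_0 + m_{i+1})/d_{i+1}):
  m_1 = 1*12 - 0 = 12, d_1 = (158 - 12^2)/1 = 14/1 = 14, a_1 = floor((12 + 12)/14) = 1.
  m_2 = 14*1 - 12 = 2, d_2 = (158 - 2^2)/14 = 154/14 = 11, a_2 = floor((12 + 2)/11) = 1.
  m_3 = 11*1 - 2 = 9, d_3 = (158 - 9^2)/11 = 77/11 = 7, a_3 = floor((12 + 9)/7) = 3.
  m_4 = 7*3 - 9 = 12, d_4 = (158 - 12^2)/7 = 14/7 = 2, a_4 = floor((12 + 12)/2) = 12.
  m_5 = 2*12 - 12 = 12, d_5 = (158 - 12^2)/2 = 14/2 = 7, a_5 = floor((12 + 12)/7) = 3.
  m_6 = 7*3 - 12 = 9, d_6 = (158 - 9^2)/7 = 77/7 = 11, a_6 = floor((12 + 9)/11) = 1.
  m_7 = 11*1 - 9 = 2, d_7 = (158 - 2^2)/11 = 154/11 = 14, a_7 = floor((12 + 2)/14) = 1.
  m_8 = 14*1 - 2 = 12, d_8 = (158 - 12^2)/14 = 14/14 = 1, a_8 = floor((12 + 12)/1) = 24.
  m_9 = 1*24 - 12 = 12, d_9 = (158 - 12^2)/1 = 14/1 = 14: (m_9, d_9) = (m_1, d_1) = (12, 14), so from here the quotients repeat a_1, ..., a_8; the period length is 8.
Hence the expansion of sqrt(158) is a_0 = 12 followed by the repeating block 1, 1, 3, 12, 3, 1, 1, 24 (period 8).

[12; (1, 1, 3, 12, 3, 1, 1, 24)]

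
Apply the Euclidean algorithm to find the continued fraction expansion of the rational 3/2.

[1; 2]

Run the Euclidean algorithm on 3 and 2; the successive quotients are the partial quotients a_0, a_1, ... (each step inverts the fractional part left over by the previous one):
  3 = 1*2 + 1, so a_0 = 1.
  2 = 2*1 + 0, so a_1 = 2.
The remainder reaches 0 after 2 divisions, so the expansion has 2 partial quotients, read off in order.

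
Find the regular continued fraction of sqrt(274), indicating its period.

[16; (1, 1, 4, 4, 1, 1, 32)]

Write x_i = (sqrt(274) + m_i)/d_i with (m_0, d_0) = (0, 1). a_0 = floor(sqrt(274)) = 16, since 16^2 = 256 <= 274 < 289 = 17^2.
Iterate m_{i+1} = d_i*a_i - m_i, d_{i+1} = (274 - m_{i+1}^2)/d_i, a_{i+1} = floor((a_0 + m_{i+1})/d_{i+1}):
  m_1 = 1*16 - 0 = 16, d_1 = (274 - 16^2)/1 = 18/1 = 18, a_1 = floor((16 + 16)/18) = 1.
  m_2 = 18*1 - 16 = 2, d_2 = (274 - 2^2)/18 = 270/18 = 15, a_2 = floor((16 + 2)/15) = 1.
  m_3 = 15*1 - 2 = 13, d_3 = (274 - 13^2)/15 = 105/15 = 7, a_3 = floor((16 + 13)/7) = 4.
  m_4 = 7*4 - 13 = 15, d_4 = (274 - 15^2)/7 = 49/7 = 7, a_4 = floor((16 + 15)/7) = 4.
  m_5 = 7*4 - 15 = 13, d_5 = (274 - 13^2)/7 = 105/7 = 15, a_5 = floor((16 + 13)/15) = 1.
  m_6 = 15*1 - 13 = 2, d_6 = (274 - 2^2)/15 = 270/15 = 18, a_6 = floor((16 + 2)/18) = 1.
  m_7 = 18*1 - 2 = 16, d_7 = (274 - 16^2)/18 = 18/18 = 1, a_7 = floor((16 + 16)/1) = 32.
  m_8 = 1*32 - 16 = 16, d_8 = (274 - 16^2)/1 = 18/1 = 18: (m_8, d_8) = (m_1, d_1) = (16, 18), so from here the quotients repeat a_1, ..., a_7; the period length is 7.
Hence the expansion of sqrt(274) is a_0 = 16 followed by the repeating block 1, 1, 4, 4, 1, 1, 32 (period 7).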